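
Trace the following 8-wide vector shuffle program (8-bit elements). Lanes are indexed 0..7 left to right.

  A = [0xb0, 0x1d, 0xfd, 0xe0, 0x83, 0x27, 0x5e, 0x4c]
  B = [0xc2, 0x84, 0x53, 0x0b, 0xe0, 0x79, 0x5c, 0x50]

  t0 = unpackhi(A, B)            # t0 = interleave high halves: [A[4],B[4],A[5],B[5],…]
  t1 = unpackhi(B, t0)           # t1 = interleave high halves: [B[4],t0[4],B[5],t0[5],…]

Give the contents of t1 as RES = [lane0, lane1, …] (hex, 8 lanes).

RES = [0xe0, 0x5e, 0x79, 0x5c, 0x5c, 0x4c, 0x50, 0x50]

→ t0 |83|e0|27|79|5e|5c|4c|50|
→ t1 |e0|5e|79|5c|5c|4c|50|50|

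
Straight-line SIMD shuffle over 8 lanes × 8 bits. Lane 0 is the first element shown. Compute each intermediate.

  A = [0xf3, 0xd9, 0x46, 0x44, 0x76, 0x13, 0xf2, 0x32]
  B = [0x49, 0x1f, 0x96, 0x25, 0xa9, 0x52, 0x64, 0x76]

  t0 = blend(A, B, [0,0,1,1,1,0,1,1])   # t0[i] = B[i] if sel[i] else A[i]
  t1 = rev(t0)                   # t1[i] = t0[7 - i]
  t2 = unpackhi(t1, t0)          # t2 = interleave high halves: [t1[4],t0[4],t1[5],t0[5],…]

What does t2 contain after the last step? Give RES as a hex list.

RES = [ 0x25  0xa9  0x96  0x13  0xd9  0x64  0xf3  0x76 ]

t0 = [0xf3, 0xd9, 0x96, 0x25, 0xa9, 0x13, 0x64, 0x76]
t1 = [0x76, 0x64, 0x13, 0xa9, 0x25, 0x96, 0xd9, 0xf3]
t2 = [0x25, 0xa9, 0x96, 0x13, 0xd9, 0x64, 0xf3, 0x76]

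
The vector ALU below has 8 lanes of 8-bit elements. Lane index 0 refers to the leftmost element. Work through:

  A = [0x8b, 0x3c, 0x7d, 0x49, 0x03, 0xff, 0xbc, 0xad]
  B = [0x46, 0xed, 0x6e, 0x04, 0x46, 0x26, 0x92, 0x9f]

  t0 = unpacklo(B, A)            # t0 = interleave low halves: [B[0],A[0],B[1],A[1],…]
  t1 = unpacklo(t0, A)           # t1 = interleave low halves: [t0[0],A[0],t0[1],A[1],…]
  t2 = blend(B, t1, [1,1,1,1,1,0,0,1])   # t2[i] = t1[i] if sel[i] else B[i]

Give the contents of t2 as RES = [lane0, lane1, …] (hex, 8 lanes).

  t0: 46 8b ed 3c 6e 7d 04 49
  t1: 46 8b 8b 3c ed 7d 3c 49
  t2: 46 8b 8b 3c ed 26 92 49

RES = [ 0x46  0x8b  0x8b  0x3c  0xed  0x26  0x92  0x49 ]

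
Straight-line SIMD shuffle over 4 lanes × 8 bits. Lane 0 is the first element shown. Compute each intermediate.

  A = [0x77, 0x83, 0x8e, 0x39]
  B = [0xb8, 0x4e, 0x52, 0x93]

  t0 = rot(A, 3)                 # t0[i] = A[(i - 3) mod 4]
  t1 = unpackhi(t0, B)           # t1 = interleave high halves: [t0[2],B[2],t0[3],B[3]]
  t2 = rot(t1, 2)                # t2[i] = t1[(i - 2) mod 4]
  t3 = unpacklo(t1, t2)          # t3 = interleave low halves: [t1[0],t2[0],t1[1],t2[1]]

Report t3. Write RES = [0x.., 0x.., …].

  t0: 83 8e 39 77
  t1: 39 52 77 93
  t2: 77 93 39 52
  t3: 39 77 52 93

RES = [ 0x39  0x77  0x52  0x93 ]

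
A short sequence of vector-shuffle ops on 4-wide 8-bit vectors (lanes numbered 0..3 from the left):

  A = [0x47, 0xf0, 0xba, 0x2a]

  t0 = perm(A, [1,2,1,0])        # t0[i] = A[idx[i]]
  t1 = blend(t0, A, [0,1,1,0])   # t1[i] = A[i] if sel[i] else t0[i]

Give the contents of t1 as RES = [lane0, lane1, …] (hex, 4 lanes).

t0 = [0xf0, 0xba, 0xf0, 0x47]
t1 = [0xf0, 0xf0, 0xba, 0x47]

RES = [0xf0, 0xf0, 0xba, 0x47]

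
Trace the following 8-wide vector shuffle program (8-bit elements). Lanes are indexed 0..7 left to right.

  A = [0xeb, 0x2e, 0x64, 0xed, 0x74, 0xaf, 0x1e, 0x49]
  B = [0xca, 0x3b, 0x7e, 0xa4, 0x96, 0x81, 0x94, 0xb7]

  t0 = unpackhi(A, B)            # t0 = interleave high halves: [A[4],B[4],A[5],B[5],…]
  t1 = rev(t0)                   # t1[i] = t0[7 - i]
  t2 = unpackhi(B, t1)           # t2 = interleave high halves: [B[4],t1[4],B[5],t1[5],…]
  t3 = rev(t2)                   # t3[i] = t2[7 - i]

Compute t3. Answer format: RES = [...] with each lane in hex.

→ t0 |74|96|af|81|1e|94|49|b7|
→ t1 |b7|49|94|1e|81|af|96|74|
→ t2 |96|81|81|af|94|96|b7|74|
→ t3 |74|b7|96|94|af|81|81|96|

RES = [ 0x74  0xb7  0x96  0x94  0xaf  0x81  0x81  0x96 ]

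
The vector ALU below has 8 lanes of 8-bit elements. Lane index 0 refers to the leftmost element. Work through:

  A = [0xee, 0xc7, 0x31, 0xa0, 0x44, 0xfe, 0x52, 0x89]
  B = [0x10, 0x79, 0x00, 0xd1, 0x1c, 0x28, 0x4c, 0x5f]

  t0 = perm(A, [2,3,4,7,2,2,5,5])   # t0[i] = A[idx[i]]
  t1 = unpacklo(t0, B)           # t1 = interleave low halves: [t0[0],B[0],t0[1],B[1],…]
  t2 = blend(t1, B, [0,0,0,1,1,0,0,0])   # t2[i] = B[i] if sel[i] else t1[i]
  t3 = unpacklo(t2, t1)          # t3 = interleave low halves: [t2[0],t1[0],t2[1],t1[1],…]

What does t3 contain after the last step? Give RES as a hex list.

RES = [0x31, 0x31, 0x10, 0x10, 0xa0, 0xa0, 0xd1, 0x79]

→ t0 |31|a0|44|89|31|31|fe|fe|
→ t1 |31|10|a0|79|44|00|89|d1|
→ t2 |31|10|a0|d1|1c|00|89|d1|
→ t3 |31|31|10|10|a0|a0|d1|79|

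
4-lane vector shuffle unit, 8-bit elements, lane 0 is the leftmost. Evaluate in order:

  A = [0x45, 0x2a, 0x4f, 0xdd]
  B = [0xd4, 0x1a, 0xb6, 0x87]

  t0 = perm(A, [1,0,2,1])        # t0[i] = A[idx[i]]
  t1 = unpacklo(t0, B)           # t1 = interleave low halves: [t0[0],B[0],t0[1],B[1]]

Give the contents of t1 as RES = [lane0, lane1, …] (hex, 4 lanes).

RES = [0x2a, 0xd4, 0x45, 0x1a]

t0 = [0x2a, 0x45, 0x4f, 0x2a]
t1 = [0x2a, 0xd4, 0x45, 0x1a]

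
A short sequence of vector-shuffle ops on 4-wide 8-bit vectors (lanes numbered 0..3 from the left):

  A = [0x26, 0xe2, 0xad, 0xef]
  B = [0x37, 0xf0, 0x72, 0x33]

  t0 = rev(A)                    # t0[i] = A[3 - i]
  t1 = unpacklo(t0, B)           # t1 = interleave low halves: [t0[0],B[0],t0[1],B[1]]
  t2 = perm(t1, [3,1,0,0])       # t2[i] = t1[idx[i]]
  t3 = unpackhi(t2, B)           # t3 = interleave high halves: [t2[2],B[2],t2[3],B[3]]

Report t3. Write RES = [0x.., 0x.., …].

RES = [ 0xef  0x72  0xef  0x33 ]

t0 = [0xef, 0xad, 0xe2, 0x26]
t1 = [0xef, 0x37, 0xad, 0xf0]
t2 = [0xf0, 0x37, 0xef, 0xef]
t3 = [0xef, 0x72, 0xef, 0x33]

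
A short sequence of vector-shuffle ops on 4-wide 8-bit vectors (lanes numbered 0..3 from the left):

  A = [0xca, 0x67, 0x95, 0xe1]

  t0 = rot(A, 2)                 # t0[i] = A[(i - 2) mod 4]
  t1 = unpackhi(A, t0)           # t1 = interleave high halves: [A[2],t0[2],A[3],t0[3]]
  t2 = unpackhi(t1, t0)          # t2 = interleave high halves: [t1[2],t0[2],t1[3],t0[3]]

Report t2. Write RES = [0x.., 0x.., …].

→ t0 |95|e1|ca|67|
→ t1 |95|ca|e1|67|
→ t2 |e1|ca|67|67|

RES = [ 0xe1  0xca  0x67  0x67 ]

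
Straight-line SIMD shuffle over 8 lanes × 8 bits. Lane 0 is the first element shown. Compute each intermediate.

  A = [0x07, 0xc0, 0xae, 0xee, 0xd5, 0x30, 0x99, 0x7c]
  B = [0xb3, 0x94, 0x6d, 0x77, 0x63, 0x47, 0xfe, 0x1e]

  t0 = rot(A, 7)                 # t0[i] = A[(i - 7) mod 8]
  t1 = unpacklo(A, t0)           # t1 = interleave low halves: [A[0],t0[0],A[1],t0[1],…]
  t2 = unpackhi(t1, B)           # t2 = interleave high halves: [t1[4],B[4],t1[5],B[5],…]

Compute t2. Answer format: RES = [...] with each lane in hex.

RES = [ 0xae  0x63  0xee  0x47  0xee  0xfe  0xd5  0x1e ]

  t0: c0 ae ee d5 30 99 7c 07
  t1: 07 c0 c0 ae ae ee ee d5
  t2: ae 63 ee 47 ee fe d5 1e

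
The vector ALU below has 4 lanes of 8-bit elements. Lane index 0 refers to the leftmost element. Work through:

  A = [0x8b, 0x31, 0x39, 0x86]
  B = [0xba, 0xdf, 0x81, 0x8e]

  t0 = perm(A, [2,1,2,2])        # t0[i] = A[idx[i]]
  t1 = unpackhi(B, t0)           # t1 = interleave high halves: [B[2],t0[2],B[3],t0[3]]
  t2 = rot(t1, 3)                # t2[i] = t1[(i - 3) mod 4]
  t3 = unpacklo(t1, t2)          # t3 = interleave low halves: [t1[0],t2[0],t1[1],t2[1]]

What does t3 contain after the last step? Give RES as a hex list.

→ t0 |39|31|39|39|
→ t1 |81|39|8e|39|
→ t2 |39|8e|39|81|
→ t3 |81|39|39|8e|

RES = [ 0x81  0x39  0x39  0x8e ]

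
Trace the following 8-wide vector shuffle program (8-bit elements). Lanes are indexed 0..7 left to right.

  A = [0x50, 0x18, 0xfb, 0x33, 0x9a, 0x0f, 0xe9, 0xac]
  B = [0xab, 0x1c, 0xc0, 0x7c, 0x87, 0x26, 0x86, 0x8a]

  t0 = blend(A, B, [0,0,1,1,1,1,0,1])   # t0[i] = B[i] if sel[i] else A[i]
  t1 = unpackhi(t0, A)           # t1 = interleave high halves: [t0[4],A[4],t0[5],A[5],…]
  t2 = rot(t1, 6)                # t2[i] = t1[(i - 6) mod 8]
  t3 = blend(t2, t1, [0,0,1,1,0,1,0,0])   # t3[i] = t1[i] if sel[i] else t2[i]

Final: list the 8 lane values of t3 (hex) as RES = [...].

→ t0 |50|18|c0|7c|87|26|e9|8a|
→ t1 |87|9a|26|0f|e9|e9|8a|ac|
→ t2 |26|0f|e9|e9|8a|ac|87|9a|
→ t3 |26|0f|26|0f|8a|e9|87|9a|

RES = [ 0x26  0x0f  0x26  0x0f  0x8a  0xe9  0x87  0x9a ]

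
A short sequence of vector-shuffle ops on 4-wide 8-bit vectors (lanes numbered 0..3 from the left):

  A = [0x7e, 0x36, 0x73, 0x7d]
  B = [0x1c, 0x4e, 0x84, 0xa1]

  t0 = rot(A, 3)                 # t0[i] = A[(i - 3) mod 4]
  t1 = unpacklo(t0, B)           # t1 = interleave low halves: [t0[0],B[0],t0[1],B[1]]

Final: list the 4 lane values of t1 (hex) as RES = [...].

  t0: 36 73 7d 7e
  t1: 36 1c 73 4e

RES = [ 0x36  0x1c  0x73  0x4e ]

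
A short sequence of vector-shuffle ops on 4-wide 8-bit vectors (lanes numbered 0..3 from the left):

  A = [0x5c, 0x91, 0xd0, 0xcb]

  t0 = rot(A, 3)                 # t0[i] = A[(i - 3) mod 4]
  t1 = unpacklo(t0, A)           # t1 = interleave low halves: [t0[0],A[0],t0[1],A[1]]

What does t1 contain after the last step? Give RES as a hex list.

  t0: 91 d0 cb 5c
  t1: 91 5c d0 91

RES = [ 0x91  0x5c  0xd0  0x91 ]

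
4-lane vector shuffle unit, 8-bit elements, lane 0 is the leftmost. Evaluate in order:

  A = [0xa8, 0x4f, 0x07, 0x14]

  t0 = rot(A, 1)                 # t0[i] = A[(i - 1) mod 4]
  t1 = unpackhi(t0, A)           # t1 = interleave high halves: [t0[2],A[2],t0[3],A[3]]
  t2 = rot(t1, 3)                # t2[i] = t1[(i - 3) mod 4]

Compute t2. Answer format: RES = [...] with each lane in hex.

→ t0 |14|a8|4f|07|
→ t1 |4f|07|07|14|
→ t2 |07|07|14|4f|

RES = [0x07, 0x07, 0x14, 0x4f]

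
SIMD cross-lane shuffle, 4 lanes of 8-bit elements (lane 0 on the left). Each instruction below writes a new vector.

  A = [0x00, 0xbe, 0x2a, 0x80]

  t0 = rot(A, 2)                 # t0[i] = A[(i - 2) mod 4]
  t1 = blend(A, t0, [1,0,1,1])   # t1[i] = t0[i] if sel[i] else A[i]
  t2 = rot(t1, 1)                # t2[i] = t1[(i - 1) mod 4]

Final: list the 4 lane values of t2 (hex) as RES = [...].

→ t0 |2a|80|00|be|
→ t1 |2a|be|00|be|
→ t2 |be|2a|be|00|

RES = [ 0xbe  0x2a  0xbe  0x00 ]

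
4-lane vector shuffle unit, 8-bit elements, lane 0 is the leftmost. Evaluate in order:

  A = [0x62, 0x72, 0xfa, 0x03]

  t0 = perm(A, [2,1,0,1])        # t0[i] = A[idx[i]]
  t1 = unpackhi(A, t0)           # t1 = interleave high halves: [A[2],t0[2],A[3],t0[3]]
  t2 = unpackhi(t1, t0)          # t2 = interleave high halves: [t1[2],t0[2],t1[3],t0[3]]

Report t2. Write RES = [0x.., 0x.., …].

  t0: fa 72 62 72
  t1: fa 62 03 72
  t2: 03 62 72 72

RES = [ 0x03  0x62  0x72  0x72 ]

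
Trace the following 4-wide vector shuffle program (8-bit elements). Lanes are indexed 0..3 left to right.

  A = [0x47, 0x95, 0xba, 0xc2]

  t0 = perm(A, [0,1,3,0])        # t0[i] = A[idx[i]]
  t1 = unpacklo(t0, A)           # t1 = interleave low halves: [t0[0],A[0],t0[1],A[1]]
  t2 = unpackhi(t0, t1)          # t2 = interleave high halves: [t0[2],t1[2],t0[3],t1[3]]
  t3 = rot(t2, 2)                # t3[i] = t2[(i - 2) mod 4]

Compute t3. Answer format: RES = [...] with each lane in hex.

RES = [0x47, 0x95, 0xc2, 0x95]

  t0: 47 95 c2 47
  t1: 47 47 95 95
  t2: c2 95 47 95
  t3: 47 95 c2 95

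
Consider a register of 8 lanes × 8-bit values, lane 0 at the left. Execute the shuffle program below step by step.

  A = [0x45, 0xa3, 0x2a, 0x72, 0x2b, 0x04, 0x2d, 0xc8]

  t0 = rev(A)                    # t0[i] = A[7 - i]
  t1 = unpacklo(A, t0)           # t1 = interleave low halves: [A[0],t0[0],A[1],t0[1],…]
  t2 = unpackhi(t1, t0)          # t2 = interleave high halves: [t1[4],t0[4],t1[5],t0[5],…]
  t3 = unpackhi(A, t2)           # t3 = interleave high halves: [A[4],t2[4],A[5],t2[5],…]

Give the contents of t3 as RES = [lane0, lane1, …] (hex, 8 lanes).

  t0: c8 2d 04 2b 72 2a a3 45
  t1: 45 c8 a3 2d 2a 04 72 2b
  t2: 2a 72 04 2a 72 a3 2b 45
  t3: 2b 72 04 a3 2d 2b c8 45

RES = [0x2b, 0x72, 0x04, 0xa3, 0x2d, 0x2b, 0xc8, 0x45]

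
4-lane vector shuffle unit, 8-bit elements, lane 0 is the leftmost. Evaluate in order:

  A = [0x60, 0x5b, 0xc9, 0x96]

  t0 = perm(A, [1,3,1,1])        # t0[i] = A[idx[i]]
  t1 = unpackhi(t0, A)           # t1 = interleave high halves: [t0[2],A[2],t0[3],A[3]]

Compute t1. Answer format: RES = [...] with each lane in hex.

RES = [0x5b, 0xc9, 0x5b, 0x96]

  t0: 5b 96 5b 5b
  t1: 5b c9 5b 96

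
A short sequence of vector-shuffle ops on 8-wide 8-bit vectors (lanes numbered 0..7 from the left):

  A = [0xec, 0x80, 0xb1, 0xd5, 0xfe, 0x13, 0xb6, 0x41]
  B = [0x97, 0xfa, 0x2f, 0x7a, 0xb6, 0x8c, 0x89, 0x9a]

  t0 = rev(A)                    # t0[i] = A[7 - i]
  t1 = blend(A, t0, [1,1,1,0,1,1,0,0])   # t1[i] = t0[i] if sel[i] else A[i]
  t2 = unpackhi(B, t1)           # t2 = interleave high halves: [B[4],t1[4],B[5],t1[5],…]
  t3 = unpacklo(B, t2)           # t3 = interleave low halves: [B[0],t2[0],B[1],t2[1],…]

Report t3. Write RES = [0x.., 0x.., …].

RES = [0x97, 0xb6, 0xfa, 0xd5, 0x2f, 0x8c, 0x7a, 0xb1]

t0 = [0x41, 0xb6, 0x13, 0xfe, 0xd5, 0xb1, 0x80, 0xec]
t1 = [0x41, 0xb6, 0x13, 0xd5, 0xd5, 0xb1, 0xb6, 0x41]
t2 = [0xb6, 0xd5, 0x8c, 0xb1, 0x89, 0xb6, 0x9a, 0x41]
t3 = [0x97, 0xb6, 0xfa, 0xd5, 0x2f, 0x8c, 0x7a, 0xb1]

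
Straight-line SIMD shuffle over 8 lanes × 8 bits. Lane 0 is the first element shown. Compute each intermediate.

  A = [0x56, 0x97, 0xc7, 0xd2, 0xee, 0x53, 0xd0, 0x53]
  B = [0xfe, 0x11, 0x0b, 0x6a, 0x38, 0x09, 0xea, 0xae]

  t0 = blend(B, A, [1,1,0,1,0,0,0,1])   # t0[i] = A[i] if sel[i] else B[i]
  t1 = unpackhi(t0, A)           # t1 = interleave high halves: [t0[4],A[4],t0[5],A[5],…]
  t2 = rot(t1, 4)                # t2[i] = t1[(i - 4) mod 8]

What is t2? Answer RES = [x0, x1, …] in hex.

RES = [ 0xea  0xd0  0x53  0x53  0x38  0xee  0x09  0x53 ]

→ t0 |56|97|0b|d2|38|09|ea|53|
→ t1 |38|ee|09|53|ea|d0|53|53|
→ t2 |ea|d0|53|53|38|ee|09|53|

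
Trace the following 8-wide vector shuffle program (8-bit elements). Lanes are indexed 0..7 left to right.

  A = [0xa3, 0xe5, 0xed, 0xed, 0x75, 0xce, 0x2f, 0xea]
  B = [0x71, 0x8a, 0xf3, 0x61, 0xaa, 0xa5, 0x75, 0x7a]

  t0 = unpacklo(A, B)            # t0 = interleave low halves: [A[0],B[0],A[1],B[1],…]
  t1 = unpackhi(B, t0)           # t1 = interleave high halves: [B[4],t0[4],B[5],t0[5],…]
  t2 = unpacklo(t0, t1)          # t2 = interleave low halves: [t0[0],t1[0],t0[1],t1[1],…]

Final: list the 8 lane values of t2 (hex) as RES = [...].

RES = [ 0xa3  0xaa  0x71  0xed  0xe5  0xa5  0x8a  0xf3 ]

→ t0 |a3|71|e5|8a|ed|f3|ed|61|
→ t1 |aa|ed|a5|f3|75|ed|7a|61|
→ t2 |a3|aa|71|ed|e5|a5|8a|f3|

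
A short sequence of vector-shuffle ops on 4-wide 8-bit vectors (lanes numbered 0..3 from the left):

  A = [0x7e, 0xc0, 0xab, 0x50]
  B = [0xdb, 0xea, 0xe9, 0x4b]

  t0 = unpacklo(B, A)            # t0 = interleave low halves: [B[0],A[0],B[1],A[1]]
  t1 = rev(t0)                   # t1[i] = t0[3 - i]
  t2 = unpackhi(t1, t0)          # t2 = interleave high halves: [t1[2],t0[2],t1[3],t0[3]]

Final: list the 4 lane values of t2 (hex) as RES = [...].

RES = [ 0x7e  0xea  0xdb  0xc0 ]

→ t0 |db|7e|ea|c0|
→ t1 |c0|ea|7e|db|
→ t2 |7e|ea|db|c0|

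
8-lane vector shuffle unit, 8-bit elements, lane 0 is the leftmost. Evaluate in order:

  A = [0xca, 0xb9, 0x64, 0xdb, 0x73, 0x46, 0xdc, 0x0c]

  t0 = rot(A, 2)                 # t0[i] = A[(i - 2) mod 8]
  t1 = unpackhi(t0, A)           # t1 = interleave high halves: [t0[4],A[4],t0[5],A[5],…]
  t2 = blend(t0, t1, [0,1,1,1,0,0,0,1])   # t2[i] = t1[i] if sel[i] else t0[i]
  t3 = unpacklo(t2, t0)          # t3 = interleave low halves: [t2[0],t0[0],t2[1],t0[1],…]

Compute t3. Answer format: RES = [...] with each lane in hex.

→ t0 |dc|0c|ca|b9|64|db|73|46|
→ t1 |64|73|db|46|73|dc|46|0c|
→ t2 |dc|73|db|46|64|db|73|0c|
→ t3 |dc|dc|73|0c|db|ca|46|b9|

RES = [0xdc, 0xdc, 0x73, 0x0c, 0xdb, 0xca, 0x46, 0xb9]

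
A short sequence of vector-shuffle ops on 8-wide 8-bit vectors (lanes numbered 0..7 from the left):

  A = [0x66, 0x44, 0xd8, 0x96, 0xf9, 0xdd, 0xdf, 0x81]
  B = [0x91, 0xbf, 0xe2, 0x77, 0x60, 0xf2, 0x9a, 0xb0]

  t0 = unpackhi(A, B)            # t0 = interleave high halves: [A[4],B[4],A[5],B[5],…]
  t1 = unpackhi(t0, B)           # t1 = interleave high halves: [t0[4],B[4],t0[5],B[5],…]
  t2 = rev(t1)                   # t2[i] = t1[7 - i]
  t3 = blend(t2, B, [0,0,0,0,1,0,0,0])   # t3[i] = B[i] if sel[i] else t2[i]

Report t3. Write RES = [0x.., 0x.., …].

t0 = [0xf9, 0x60, 0xdd, 0xf2, 0xdf, 0x9a, 0x81, 0xb0]
t1 = [0xdf, 0x60, 0x9a, 0xf2, 0x81, 0x9a, 0xb0, 0xb0]
t2 = [0xb0, 0xb0, 0x9a, 0x81, 0xf2, 0x9a, 0x60, 0xdf]
t3 = [0xb0, 0xb0, 0x9a, 0x81, 0x60, 0x9a, 0x60, 0xdf]

RES = [0xb0, 0xb0, 0x9a, 0x81, 0x60, 0x9a, 0x60, 0xdf]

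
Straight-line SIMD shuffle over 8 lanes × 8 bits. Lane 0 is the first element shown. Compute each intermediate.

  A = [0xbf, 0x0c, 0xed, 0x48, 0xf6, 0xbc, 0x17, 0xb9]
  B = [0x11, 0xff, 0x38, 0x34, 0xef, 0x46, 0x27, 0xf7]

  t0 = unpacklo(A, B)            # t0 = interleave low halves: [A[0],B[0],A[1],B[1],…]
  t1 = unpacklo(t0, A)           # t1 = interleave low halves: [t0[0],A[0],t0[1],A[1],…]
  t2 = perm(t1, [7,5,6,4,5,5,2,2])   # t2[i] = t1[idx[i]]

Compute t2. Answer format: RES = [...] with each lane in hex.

  t0: bf 11 0c ff ed 38 48 34
  t1: bf bf 11 0c 0c ed ff 48
  t2: 48 ed ff 0c ed ed 11 11

RES = [ 0x48  0xed  0xff  0x0c  0xed  0xed  0x11  0x11 ]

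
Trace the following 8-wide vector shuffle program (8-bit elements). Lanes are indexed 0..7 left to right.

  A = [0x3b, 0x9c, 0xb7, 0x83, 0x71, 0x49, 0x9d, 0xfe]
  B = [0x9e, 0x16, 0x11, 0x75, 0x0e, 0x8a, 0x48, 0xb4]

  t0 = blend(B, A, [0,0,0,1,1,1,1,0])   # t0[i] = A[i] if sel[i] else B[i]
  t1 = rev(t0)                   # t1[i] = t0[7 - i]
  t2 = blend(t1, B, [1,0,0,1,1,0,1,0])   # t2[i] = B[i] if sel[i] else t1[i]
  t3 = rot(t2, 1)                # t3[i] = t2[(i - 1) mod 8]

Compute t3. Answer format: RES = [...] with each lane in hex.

  t0: 9e 16 11 83 71 49 9d b4
  t1: b4 9d 49 71 83 11 16 9e
  t2: 9e 9d 49 75 0e 11 48 9e
  t3: 9e 9e 9d 49 75 0e 11 48

RES = [0x9e, 0x9e, 0x9d, 0x49, 0x75, 0x0e, 0x11, 0x48]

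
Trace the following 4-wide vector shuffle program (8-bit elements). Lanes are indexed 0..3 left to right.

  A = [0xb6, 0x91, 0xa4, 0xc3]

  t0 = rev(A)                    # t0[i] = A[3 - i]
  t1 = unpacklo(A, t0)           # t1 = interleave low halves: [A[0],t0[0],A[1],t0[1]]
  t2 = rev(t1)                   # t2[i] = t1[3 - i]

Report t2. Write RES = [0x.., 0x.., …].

  t0: c3 a4 91 b6
  t1: b6 c3 91 a4
  t2: a4 91 c3 b6

RES = [0xa4, 0x91, 0xc3, 0xb6]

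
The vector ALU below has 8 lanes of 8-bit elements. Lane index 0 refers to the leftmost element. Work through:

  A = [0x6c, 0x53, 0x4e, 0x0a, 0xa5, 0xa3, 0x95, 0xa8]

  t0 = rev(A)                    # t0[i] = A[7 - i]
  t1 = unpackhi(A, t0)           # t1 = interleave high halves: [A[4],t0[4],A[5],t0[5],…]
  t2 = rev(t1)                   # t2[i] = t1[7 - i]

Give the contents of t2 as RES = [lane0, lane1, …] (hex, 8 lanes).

  t0: a8 95 a3 a5 0a 4e 53 6c
  t1: a5 0a a3 4e 95 53 a8 6c
  t2: 6c a8 53 95 4e a3 0a a5

RES = [ 0x6c  0xa8  0x53  0x95  0x4e  0xa3  0x0a  0xa5 ]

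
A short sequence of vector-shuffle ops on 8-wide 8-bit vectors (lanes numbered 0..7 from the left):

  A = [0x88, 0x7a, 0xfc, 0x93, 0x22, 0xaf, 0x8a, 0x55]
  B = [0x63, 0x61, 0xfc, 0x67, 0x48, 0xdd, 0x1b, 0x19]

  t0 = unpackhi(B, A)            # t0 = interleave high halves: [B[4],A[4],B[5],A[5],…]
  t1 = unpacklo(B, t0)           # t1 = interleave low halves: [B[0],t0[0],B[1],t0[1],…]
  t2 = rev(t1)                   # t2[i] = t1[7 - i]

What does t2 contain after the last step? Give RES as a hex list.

→ t0 |48|22|dd|af|1b|8a|19|55|
→ t1 |63|48|61|22|fc|dd|67|af|
→ t2 |af|67|dd|fc|22|61|48|63|

RES = [0xaf, 0x67, 0xdd, 0xfc, 0x22, 0x61, 0x48, 0x63]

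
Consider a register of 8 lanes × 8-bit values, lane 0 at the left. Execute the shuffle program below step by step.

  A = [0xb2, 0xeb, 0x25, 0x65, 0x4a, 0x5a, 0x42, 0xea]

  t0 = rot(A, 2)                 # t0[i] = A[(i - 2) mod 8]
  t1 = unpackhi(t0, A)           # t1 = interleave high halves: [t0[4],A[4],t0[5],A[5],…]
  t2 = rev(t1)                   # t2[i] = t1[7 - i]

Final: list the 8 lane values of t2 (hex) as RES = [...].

RES = [0xea, 0x5a, 0x42, 0x4a, 0x5a, 0x65, 0x4a, 0x25]

t0 = [0x42, 0xea, 0xb2, 0xeb, 0x25, 0x65, 0x4a, 0x5a]
t1 = [0x25, 0x4a, 0x65, 0x5a, 0x4a, 0x42, 0x5a, 0xea]
t2 = [0xea, 0x5a, 0x42, 0x4a, 0x5a, 0x65, 0x4a, 0x25]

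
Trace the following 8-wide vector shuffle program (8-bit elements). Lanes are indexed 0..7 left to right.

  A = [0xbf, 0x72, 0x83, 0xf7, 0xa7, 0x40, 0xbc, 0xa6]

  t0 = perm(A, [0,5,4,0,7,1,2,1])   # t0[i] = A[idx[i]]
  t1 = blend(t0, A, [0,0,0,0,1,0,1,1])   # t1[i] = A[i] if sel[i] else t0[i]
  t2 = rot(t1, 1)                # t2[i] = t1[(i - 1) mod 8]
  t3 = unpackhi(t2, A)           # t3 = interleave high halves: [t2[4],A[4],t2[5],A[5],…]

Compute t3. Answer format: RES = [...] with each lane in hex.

RES = [0xbf, 0xa7, 0xa7, 0x40, 0x72, 0xbc, 0xbc, 0xa6]

  t0: bf 40 a7 bf a6 72 83 72
  t1: bf 40 a7 bf a7 72 bc a6
  t2: a6 bf 40 a7 bf a7 72 bc
  t3: bf a7 a7 40 72 bc bc a6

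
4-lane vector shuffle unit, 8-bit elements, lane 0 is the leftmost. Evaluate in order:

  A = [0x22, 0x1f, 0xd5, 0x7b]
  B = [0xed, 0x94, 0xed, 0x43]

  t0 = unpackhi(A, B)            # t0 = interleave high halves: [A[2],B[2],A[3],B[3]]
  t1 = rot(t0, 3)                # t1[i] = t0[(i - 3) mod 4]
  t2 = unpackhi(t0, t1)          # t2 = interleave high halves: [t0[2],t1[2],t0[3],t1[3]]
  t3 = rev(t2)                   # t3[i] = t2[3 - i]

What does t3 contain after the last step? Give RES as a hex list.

t0 = [0xd5, 0xed, 0x7b, 0x43]
t1 = [0xed, 0x7b, 0x43, 0xd5]
t2 = [0x7b, 0x43, 0x43, 0xd5]
t3 = [0xd5, 0x43, 0x43, 0x7b]

RES = [ 0xd5  0x43  0x43  0x7b ]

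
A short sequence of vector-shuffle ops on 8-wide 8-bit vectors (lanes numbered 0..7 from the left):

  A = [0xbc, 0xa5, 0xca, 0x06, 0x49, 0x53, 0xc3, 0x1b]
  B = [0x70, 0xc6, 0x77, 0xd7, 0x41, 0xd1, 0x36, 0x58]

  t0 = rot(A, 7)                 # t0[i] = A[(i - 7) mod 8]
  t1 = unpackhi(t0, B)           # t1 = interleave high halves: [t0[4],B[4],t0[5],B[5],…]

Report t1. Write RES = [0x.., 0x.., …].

RES = [ 0x53  0x41  0xc3  0xd1  0x1b  0x36  0xbc  0x58 ]

t0 = [0xa5, 0xca, 0x06, 0x49, 0x53, 0xc3, 0x1b, 0xbc]
t1 = [0x53, 0x41, 0xc3, 0xd1, 0x1b, 0x36, 0xbc, 0x58]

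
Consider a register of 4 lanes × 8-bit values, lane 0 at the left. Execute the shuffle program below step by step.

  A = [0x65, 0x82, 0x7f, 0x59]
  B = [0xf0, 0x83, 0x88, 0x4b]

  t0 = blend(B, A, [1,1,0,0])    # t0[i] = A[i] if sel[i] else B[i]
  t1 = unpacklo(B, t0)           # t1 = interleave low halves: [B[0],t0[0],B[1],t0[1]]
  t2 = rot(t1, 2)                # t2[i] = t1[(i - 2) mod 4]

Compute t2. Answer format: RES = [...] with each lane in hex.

→ t0 |65|82|88|4b|
→ t1 |f0|65|83|82|
→ t2 |83|82|f0|65|

RES = [0x83, 0x82, 0xf0, 0x65]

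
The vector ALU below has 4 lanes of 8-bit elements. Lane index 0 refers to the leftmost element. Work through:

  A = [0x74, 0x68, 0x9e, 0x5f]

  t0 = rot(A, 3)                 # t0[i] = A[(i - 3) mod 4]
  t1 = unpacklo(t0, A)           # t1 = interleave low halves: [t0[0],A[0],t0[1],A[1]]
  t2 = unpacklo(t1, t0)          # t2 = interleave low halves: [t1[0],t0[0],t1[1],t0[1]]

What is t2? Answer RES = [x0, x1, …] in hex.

→ t0 |68|9e|5f|74|
→ t1 |68|74|9e|68|
→ t2 |68|68|74|9e|

RES = [0x68, 0x68, 0x74, 0x9e]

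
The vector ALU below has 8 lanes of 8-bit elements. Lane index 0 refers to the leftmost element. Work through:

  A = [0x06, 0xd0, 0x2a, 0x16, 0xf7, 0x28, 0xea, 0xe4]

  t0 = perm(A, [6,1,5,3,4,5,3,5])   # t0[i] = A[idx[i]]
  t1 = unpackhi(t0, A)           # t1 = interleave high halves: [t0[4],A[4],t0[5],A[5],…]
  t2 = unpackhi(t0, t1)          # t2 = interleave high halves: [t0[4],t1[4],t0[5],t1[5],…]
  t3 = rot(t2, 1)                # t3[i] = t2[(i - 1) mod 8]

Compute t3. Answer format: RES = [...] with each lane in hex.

t0 = [0xea, 0xd0, 0x28, 0x16, 0xf7, 0x28, 0x16, 0x28]
t1 = [0xf7, 0xf7, 0x28, 0x28, 0x16, 0xea, 0x28, 0xe4]
t2 = [0xf7, 0x16, 0x28, 0xea, 0x16, 0x28, 0x28, 0xe4]
t3 = [0xe4, 0xf7, 0x16, 0x28, 0xea, 0x16, 0x28, 0x28]

RES = [0xe4, 0xf7, 0x16, 0x28, 0xea, 0x16, 0x28, 0x28]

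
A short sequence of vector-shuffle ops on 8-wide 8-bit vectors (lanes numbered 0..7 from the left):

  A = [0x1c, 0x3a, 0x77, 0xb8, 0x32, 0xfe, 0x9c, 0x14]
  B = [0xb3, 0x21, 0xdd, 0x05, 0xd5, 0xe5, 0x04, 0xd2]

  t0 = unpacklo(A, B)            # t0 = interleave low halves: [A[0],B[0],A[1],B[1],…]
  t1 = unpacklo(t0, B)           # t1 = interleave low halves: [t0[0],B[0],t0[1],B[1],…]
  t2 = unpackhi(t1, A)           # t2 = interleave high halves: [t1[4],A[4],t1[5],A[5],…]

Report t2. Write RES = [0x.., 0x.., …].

t0 = [0x1c, 0xb3, 0x3a, 0x21, 0x77, 0xdd, 0xb8, 0x05]
t1 = [0x1c, 0xb3, 0xb3, 0x21, 0x3a, 0xdd, 0x21, 0x05]
t2 = [0x3a, 0x32, 0xdd, 0xfe, 0x21, 0x9c, 0x05, 0x14]

RES = [ 0x3a  0x32  0xdd  0xfe  0x21  0x9c  0x05  0x14 ]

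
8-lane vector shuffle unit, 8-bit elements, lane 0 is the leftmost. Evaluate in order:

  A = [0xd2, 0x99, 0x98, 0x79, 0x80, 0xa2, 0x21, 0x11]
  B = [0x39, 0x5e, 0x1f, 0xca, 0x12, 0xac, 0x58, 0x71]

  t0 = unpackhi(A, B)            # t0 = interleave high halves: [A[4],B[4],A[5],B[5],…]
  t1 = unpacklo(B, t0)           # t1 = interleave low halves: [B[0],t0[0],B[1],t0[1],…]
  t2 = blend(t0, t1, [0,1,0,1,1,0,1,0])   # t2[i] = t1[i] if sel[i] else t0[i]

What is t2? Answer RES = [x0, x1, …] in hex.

RES = [0x80, 0x80, 0xa2, 0x12, 0x1f, 0x58, 0xca, 0x71]

  t0: 80 12 a2 ac 21 58 11 71
  t1: 39 80 5e 12 1f a2 ca ac
  t2: 80 80 a2 12 1f 58 ca 71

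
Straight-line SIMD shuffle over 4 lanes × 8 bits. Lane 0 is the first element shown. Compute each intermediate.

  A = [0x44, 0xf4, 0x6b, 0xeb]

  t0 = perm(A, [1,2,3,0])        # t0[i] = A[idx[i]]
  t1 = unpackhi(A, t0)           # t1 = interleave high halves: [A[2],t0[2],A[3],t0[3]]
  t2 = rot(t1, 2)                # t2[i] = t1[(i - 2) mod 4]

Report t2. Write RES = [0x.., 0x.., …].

t0 = [0xf4, 0x6b, 0xeb, 0x44]
t1 = [0x6b, 0xeb, 0xeb, 0x44]
t2 = [0xeb, 0x44, 0x6b, 0xeb]

RES = [0xeb, 0x44, 0x6b, 0xeb]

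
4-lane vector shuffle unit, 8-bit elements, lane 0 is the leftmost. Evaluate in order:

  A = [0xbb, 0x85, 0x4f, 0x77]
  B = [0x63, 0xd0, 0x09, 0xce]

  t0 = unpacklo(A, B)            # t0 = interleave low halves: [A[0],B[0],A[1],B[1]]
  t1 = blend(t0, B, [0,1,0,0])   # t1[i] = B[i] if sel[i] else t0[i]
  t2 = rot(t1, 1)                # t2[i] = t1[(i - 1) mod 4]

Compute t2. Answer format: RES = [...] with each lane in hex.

RES = [0xd0, 0xbb, 0xd0, 0x85]

  t0: bb 63 85 d0
  t1: bb d0 85 d0
  t2: d0 bb d0 85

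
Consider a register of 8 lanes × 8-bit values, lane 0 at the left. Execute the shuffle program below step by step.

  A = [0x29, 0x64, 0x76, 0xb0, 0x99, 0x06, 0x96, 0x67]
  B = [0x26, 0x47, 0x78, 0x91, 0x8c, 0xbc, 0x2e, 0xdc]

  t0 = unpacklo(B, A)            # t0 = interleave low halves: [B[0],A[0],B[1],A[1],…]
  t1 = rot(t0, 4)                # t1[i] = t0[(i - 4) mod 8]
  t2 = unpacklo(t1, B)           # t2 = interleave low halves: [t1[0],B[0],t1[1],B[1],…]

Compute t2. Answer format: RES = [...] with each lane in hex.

RES = [0x78, 0x26, 0x76, 0x47, 0x91, 0x78, 0xb0, 0x91]

→ t0 |26|29|47|64|78|76|91|b0|
→ t1 |78|76|91|b0|26|29|47|64|
→ t2 |78|26|76|47|91|78|b0|91|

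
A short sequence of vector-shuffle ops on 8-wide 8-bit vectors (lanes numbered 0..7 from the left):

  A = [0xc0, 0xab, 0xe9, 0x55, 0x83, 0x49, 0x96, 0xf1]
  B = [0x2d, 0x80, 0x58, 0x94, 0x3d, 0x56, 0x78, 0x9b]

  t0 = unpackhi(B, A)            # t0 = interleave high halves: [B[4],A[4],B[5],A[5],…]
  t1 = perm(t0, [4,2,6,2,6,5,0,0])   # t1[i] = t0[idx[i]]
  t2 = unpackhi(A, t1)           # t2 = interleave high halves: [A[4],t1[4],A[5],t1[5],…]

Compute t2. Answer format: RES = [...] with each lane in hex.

RES = [0x83, 0x9b, 0x49, 0x96, 0x96, 0x3d, 0xf1, 0x3d]

→ t0 |3d|83|56|49|78|96|9b|f1|
→ t1 |78|56|9b|56|9b|96|3d|3d|
→ t2 |83|9b|49|96|96|3d|f1|3d|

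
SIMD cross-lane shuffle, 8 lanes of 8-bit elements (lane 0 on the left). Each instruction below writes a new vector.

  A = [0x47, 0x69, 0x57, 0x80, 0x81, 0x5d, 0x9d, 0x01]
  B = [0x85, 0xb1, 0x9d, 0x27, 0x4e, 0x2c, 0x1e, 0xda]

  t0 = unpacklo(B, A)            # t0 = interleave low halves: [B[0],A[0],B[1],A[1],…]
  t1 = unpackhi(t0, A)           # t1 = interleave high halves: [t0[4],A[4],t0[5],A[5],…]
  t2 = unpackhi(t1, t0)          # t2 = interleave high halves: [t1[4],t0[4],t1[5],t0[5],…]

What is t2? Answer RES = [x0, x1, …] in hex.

RES = [ 0x27  0x9d  0x9d  0x57  0x80  0x27  0x01  0x80 ]

→ t0 |85|47|b1|69|9d|57|27|80|
→ t1 |9d|81|57|5d|27|9d|80|01|
→ t2 |27|9d|9d|57|80|27|01|80|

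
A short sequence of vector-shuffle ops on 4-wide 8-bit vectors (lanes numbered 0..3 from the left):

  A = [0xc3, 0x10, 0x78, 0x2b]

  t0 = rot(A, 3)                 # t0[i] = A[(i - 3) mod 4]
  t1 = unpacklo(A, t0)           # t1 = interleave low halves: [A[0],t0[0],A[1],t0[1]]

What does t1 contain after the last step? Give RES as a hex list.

RES = [ 0xc3  0x10  0x10  0x78 ]

→ t0 |10|78|2b|c3|
→ t1 |c3|10|10|78|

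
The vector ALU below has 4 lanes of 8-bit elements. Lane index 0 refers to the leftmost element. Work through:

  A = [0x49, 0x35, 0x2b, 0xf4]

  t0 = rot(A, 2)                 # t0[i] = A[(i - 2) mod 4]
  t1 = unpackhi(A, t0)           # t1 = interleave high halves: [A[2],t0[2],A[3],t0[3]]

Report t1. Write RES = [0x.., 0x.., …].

→ t0 |2b|f4|49|35|
→ t1 |2b|49|f4|35|

RES = [0x2b, 0x49, 0xf4, 0x35]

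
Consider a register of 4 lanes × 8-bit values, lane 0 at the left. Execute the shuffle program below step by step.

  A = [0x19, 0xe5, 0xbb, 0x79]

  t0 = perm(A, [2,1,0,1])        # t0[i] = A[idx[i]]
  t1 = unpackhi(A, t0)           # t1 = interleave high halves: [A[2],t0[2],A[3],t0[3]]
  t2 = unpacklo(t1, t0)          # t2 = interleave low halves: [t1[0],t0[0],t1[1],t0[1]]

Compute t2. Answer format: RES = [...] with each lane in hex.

RES = [0xbb, 0xbb, 0x19, 0xe5]

→ t0 |bb|e5|19|e5|
→ t1 |bb|19|79|e5|
→ t2 |bb|bb|19|e5|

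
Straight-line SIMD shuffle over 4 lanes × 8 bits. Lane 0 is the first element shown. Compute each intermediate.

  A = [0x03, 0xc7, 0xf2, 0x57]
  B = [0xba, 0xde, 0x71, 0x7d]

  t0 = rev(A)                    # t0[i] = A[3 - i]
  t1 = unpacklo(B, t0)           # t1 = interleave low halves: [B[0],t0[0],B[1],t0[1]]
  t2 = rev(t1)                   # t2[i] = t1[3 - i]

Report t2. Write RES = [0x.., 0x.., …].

RES = [0xf2, 0xde, 0x57, 0xba]

  t0: 57 f2 c7 03
  t1: ba 57 de f2
  t2: f2 de 57 ba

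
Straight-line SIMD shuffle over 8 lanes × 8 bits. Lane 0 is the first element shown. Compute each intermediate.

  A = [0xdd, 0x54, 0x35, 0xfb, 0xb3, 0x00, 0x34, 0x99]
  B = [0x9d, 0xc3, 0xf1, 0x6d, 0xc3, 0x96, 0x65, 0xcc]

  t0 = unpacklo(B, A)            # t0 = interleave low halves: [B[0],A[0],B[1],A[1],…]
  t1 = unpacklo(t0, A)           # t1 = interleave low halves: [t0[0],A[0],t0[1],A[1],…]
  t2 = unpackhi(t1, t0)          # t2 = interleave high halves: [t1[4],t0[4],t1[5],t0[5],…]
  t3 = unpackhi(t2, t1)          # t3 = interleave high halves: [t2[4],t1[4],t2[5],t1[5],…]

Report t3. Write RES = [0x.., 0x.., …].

RES = [0x54, 0xc3, 0x6d, 0x35, 0xfb, 0x54, 0xfb, 0xfb]

  t0: 9d dd c3 54 f1 35 6d fb
  t1: 9d dd dd 54 c3 35 54 fb
  t2: c3 f1 35 35 54 6d fb fb
  t3: 54 c3 6d 35 fb 54 fb fb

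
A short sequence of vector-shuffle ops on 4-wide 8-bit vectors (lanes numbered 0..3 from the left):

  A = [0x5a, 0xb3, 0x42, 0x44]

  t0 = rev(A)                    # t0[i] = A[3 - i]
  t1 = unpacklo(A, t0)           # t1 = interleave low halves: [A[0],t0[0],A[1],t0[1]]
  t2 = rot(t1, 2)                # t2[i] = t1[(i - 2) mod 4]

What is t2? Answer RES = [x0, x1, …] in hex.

RES = [ 0xb3  0x42  0x5a  0x44 ]

  t0: 44 42 b3 5a
  t1: 5a 44 b3 42
  t2: b3 42 5a 44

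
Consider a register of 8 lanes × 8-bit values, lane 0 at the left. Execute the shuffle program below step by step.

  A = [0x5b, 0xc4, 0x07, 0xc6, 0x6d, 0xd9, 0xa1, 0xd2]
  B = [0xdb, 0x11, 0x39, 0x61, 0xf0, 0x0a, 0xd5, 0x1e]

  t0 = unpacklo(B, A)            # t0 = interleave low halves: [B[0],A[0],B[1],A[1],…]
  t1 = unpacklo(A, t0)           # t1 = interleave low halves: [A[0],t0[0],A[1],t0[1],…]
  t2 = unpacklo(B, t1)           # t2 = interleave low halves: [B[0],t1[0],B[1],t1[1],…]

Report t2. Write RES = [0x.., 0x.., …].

RES = [ 0xdb  0x5b  0x11  0xdb  0x39  0xc4  0x61  0x5b ]

t0 = [0xdb, 0x5b, 0x11, 0xc4, 0x39, 0x07, 0x61, 0xc6]
t1 = [0x5b, 0xdb, 0xc4, 0x5b, 0x07, 0x11, 0xc6, 0xc4]
t2 = [0xdb, 0x5b, 0x11, 0xdb, 0x39, 0xc4, 0x61, 0x5b]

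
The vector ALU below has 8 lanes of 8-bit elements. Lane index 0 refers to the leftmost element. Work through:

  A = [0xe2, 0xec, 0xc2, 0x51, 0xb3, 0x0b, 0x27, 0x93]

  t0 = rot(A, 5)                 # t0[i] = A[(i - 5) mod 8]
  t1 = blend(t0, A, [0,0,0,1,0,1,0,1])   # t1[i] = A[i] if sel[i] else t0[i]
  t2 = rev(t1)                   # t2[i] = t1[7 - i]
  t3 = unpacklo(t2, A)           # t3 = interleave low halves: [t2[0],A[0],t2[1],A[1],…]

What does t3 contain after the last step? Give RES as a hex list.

RES = [0x93, 0xe2, 0xec, 0xec, 0x0b, 0xc2, 0x93, 0x51]

→ t0 |51|b3|0b|27|93|e2|ec|c2|
→ t1 |51|b3|0b|51|93|0b|ec|93|
→ t2 |93|ec|0b|93|51|0b|b3|51|
→ t3 |93|e2|ec|ec|0b|c2|93|51|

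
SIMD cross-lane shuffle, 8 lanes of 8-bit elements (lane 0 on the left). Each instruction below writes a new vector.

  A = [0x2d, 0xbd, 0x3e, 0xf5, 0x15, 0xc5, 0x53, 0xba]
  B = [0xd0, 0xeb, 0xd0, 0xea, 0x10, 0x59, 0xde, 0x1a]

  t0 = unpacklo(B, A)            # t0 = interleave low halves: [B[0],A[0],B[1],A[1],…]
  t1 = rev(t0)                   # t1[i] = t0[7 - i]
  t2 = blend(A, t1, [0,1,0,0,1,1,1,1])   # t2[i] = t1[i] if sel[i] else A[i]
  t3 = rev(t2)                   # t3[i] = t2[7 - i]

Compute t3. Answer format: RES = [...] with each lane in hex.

RES = [0xd0, 0x2d, 0xeb, 0xbd, 0xf5, 0x3e, 0xea, 0x2d]

t0 = [0xd0, 0x2d, 0xeb, 0xbd, 0xd0, 0x3e, 0xea, 0xf5]
t1 = [0xf5, 0xea, 0x3e, 0xd0, 0xbd, 0xeb, 0x2d, 0xd0]
t2 = [0x2d, 0xea, 0x3e, 0xf5, 0xbd, 0xeb, 0x2d, 0xd0]
t3 = [0xd0, 0x2d, 0xeb, 0xbd, 0xf5, 0x3e, 0xea, 0x2d]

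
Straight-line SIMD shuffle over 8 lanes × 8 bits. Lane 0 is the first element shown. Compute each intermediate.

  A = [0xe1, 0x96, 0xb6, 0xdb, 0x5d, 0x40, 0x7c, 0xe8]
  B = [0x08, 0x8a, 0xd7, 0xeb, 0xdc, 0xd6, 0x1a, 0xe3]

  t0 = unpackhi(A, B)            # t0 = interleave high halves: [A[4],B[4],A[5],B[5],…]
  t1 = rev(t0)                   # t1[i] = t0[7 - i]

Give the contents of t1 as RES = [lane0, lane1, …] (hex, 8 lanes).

  t0: 5d dc 40 d6 7c 1a e8 e3
  t1: e3 e8 1a 7c d6 40 dc 5d

RES = [ 0xe3  0xe8  0x1a  0x7c  0xd6  0x40  0xdc  0x5d ]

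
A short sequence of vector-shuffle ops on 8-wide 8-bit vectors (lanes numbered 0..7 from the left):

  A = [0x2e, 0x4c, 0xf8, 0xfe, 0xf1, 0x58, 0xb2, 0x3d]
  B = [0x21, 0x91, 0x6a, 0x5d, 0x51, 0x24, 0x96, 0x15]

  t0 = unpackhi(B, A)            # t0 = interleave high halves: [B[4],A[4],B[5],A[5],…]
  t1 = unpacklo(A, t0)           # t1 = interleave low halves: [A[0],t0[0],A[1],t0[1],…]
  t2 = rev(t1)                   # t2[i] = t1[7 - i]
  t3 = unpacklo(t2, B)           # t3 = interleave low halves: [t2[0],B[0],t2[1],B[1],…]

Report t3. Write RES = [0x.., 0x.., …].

RES = [ 0x58  0x21  0xfe  0x91  0x24  0x6a  0xf8  0x5d ]

→ t0 |51|f1|24|58|96|b2|15|3d|
→ t1 |2e|51|4c|f1|f8|24|fe|58|
→ t2 |58|fe|24|f8|f1|4c|51|2e|
→ t3 |58|21|fe|91|24|6a|f8|5d|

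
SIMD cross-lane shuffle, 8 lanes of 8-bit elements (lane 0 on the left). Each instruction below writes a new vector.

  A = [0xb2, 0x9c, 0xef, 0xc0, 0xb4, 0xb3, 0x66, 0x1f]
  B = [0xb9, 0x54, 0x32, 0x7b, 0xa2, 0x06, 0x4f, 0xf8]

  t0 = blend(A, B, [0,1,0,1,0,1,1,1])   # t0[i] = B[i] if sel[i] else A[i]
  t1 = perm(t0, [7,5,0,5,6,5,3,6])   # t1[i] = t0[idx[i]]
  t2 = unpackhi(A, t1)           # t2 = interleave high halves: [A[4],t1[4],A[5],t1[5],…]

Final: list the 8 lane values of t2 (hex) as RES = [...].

RES = [ 0xb4  0x4f  0xb3  0x06  0x66  0x7b  0x1f  0x4f ]

→ t0 |b2|54|ef|7b|b4|06|4f|f8|
→ t1 |f8|06|b2|06|4f|06|7b|4f|
→ t2 |b4|4f|b3|06|66|7b|1f|4f|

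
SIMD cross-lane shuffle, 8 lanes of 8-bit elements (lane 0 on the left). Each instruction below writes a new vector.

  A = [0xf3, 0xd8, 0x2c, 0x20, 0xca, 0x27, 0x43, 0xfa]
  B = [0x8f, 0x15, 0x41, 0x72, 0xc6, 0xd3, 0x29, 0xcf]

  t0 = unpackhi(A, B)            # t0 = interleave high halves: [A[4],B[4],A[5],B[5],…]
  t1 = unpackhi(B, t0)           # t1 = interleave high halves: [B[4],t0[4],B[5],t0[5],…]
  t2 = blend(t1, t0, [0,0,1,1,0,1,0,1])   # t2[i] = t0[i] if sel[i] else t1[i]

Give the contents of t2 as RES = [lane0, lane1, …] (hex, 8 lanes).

→ t0 |ca|c6|27|d3|43|29|fa|cf|
→ t1 |c6|43|d3|29|29|fa|cf|cf|
→ t2 |c6|43|27|d3|29|29|cf|cf|

RES = [0xc6, 0x43, 0x27, 0xd3, 0x29, 0x29, 0xcf, 0xcf]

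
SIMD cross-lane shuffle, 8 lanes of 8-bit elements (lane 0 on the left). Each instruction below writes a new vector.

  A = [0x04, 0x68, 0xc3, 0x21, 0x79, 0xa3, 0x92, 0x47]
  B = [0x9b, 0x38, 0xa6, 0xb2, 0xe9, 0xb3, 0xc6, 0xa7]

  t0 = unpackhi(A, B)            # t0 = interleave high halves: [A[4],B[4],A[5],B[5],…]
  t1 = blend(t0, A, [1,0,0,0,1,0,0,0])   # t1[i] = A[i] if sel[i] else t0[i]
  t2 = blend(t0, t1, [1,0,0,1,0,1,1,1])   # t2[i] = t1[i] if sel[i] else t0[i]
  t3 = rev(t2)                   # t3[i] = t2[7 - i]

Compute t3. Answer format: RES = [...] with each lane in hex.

  t0: 79 e9 a3 b3 92 c6 47 a7
  t1: 04 e9 a3 b3 79 c6 47 a7
  t2: 04 e9 a3 b3 92 c6 47 a7
  t3: a7 47 c6 92 b3 a3 e9 04

RES = [0xa7, 0x47, 0xc6, 0x92, 0xb3, 0xa3, 0xe9, 0x04]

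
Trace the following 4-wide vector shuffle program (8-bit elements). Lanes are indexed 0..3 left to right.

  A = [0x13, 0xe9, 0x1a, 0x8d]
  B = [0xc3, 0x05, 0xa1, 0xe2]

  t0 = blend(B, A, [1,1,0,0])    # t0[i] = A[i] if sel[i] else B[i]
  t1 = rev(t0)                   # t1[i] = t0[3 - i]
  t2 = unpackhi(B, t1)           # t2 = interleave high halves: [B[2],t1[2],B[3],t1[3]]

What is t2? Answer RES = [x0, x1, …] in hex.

RES = [ 0xa1  0xe9  0xe2  0x13 ]

t0 = [0x13, 0xe9, 0xa1, 0xe2]
t1 = [0xe2, 0xa1, 0xe9, 0x13]
t2 = [0xa1, 0xe9, 0xe2, 0x13]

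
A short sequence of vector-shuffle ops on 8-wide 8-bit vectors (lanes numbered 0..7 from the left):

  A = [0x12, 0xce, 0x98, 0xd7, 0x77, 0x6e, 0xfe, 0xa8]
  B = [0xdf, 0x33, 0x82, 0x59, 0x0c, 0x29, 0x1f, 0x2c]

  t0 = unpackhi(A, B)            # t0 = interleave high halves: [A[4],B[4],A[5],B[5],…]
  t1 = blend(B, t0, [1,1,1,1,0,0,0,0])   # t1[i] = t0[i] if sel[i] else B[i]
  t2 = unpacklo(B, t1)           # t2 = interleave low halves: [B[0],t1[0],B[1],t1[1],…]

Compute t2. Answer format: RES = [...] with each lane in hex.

RES = [0xdf, 0x77, 0x33, 0x0c, 0x82, 0x6e, 0x59, 0x29]

→ t0 |77|0c|6e|29|fe|1f|a8|2c|
→ t1 |77|0c|6e|29|0c|29|1f|2c|
→ t2 |df|77|33|0c|82|6e|59|29|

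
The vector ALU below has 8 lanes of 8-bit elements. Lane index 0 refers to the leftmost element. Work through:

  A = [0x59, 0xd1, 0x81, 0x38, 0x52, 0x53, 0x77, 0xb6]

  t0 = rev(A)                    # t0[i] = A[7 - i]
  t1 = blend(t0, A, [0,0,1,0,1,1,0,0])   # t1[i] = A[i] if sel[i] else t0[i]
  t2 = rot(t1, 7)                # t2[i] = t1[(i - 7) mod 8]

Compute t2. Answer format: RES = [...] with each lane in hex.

RES = [0x77, 0x81, 0x52, 0x52, 0x53, 0xd1, 0x59, 0xb6]

  t0: b6 77 53 52 38 81 d1 59
  t1: b6 77 81 52 52 53 d1 59
  t2: 77 81 52 52 53 d1 59 b6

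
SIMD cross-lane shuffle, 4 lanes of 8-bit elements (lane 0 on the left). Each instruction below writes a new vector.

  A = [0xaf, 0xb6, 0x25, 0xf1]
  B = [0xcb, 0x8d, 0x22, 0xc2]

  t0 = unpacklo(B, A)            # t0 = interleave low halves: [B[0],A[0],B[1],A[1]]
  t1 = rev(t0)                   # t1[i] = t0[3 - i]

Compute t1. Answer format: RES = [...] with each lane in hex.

RES = [0xb6, 0x8d, 0xaf, 0xcb]

t0 = [0xcb, 0xaf, 0x8d, 0xb6]
t1 = [0xb6, 0x8d, 0xaf, 0xcb]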